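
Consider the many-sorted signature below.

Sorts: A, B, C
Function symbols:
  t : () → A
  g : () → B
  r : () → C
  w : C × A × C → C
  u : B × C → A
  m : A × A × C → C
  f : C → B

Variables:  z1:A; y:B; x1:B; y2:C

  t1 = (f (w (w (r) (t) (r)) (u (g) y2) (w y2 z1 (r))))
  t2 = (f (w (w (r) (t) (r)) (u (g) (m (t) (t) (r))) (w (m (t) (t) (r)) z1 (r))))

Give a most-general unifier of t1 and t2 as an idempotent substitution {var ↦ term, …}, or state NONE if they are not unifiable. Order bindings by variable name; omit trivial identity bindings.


{y2 ↦ (m (t) (t) (r))}


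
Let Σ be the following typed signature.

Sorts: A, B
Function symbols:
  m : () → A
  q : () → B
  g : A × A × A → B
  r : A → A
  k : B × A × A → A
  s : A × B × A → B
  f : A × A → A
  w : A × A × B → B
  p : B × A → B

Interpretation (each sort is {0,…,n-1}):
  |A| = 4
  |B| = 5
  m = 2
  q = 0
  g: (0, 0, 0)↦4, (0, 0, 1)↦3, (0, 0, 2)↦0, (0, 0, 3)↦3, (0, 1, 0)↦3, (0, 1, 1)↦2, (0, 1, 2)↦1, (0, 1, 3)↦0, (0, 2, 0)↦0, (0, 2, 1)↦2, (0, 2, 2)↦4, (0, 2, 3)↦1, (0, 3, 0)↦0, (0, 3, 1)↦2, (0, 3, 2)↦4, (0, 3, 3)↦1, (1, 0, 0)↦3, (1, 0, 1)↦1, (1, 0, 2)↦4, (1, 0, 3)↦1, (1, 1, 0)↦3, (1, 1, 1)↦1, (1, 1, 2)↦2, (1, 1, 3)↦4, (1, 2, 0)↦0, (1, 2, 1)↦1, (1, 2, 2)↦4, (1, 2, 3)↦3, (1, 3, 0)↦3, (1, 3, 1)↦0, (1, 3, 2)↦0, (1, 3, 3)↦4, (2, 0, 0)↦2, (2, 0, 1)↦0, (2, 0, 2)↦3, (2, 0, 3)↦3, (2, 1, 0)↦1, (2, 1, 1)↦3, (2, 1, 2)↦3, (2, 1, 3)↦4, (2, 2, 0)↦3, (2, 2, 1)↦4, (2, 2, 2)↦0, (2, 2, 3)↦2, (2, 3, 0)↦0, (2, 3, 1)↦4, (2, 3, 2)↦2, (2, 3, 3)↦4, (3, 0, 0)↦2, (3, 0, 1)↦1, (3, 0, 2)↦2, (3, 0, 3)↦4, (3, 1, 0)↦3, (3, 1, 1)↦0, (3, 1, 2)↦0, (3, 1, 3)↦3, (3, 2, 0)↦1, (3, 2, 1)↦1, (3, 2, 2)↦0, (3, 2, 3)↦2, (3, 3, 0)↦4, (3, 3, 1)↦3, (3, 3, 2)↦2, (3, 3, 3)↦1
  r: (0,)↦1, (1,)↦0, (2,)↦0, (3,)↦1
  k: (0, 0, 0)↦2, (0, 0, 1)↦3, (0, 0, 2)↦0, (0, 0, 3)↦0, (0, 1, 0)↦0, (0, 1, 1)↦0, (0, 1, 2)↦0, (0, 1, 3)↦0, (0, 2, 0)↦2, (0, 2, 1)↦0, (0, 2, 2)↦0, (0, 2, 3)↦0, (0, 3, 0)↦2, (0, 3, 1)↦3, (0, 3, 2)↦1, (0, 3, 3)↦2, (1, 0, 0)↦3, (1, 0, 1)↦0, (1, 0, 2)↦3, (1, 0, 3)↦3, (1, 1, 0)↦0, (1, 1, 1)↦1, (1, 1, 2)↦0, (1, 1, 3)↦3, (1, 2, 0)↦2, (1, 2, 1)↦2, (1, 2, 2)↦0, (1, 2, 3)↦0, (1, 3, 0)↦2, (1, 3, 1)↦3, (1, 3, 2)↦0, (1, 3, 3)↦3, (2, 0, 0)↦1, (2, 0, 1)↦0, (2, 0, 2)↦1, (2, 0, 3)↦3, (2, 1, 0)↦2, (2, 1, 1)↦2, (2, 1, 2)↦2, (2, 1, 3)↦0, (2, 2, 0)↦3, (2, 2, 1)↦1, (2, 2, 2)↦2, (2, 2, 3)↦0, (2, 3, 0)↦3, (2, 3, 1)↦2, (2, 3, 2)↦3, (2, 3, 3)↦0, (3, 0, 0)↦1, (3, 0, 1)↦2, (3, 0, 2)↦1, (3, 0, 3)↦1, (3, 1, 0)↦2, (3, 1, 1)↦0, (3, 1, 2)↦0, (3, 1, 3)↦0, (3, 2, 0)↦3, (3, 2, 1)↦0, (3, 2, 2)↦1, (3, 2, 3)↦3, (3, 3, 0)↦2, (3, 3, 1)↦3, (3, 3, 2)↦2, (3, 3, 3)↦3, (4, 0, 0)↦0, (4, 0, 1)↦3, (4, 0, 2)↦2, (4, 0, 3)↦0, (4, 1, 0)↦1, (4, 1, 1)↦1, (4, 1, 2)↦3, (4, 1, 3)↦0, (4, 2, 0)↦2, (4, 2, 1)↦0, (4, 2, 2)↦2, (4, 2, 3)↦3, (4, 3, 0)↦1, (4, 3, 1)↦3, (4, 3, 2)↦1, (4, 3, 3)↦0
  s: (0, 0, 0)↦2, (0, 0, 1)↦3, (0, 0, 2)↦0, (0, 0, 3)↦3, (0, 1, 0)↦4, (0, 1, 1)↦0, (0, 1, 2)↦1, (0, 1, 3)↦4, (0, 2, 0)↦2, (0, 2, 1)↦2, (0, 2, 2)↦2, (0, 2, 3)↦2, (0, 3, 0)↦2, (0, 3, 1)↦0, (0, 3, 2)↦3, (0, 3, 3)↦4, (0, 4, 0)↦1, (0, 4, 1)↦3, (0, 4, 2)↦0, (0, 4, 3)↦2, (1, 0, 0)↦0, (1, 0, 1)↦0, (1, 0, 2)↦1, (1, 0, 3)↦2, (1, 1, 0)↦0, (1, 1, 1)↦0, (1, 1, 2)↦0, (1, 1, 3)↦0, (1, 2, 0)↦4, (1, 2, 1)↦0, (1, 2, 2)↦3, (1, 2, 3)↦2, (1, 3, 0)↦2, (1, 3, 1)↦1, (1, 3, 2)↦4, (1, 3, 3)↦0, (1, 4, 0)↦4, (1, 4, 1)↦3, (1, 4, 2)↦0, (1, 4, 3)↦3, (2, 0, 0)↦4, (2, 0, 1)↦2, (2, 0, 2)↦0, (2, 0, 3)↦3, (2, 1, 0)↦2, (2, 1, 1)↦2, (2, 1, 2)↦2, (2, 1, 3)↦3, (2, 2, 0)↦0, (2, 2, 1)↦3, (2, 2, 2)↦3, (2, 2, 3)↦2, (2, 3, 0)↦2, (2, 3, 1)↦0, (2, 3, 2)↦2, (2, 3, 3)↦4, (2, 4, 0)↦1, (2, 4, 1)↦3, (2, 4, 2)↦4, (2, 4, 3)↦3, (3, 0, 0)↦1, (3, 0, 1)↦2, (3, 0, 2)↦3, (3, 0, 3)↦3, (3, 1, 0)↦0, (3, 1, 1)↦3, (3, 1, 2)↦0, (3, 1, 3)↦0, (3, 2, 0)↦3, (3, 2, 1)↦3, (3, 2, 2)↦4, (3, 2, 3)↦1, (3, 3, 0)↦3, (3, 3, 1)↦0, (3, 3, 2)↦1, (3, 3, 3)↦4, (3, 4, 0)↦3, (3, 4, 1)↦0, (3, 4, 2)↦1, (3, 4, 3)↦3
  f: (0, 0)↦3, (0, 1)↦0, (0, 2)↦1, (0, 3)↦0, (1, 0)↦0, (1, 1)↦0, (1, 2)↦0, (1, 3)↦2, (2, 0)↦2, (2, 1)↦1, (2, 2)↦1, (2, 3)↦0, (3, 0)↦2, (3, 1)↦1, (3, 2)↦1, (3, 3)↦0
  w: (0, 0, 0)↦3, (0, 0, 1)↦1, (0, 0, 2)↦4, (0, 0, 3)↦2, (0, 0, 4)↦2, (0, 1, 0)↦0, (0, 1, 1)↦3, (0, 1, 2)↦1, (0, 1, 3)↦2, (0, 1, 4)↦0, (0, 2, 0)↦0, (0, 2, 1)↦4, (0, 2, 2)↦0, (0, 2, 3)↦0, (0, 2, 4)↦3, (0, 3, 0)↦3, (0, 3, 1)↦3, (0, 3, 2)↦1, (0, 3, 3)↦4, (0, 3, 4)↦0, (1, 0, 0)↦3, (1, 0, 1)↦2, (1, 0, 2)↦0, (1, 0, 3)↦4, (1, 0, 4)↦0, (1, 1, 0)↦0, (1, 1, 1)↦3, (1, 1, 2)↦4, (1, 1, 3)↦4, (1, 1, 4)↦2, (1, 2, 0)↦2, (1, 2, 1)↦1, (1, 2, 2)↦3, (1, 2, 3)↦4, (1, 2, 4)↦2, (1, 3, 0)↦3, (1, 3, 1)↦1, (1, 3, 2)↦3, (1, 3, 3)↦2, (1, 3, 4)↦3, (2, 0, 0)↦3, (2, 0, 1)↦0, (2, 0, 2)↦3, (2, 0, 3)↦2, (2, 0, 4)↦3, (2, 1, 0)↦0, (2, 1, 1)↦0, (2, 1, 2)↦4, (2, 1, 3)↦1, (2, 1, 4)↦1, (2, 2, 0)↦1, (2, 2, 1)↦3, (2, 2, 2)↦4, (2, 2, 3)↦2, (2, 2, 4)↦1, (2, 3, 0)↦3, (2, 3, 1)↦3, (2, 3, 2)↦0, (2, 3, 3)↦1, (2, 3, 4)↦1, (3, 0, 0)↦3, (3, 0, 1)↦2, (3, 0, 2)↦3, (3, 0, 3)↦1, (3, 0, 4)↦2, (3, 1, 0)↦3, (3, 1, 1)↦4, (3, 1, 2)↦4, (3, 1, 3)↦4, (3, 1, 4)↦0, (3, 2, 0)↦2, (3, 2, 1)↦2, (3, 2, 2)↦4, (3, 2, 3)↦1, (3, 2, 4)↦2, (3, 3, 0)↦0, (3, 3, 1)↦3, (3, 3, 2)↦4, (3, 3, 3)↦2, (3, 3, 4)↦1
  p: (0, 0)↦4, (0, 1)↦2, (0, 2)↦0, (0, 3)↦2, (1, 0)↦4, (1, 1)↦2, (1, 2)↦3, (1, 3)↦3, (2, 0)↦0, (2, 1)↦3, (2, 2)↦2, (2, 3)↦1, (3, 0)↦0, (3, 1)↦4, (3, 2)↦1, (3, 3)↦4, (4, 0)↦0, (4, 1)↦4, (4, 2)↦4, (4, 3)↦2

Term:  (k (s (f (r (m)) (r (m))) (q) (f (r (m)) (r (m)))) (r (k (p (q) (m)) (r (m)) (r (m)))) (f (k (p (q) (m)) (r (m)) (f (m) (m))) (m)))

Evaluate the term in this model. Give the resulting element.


value = 2

  m = 2
  (r (m)) = r(2,) = 0
  m = 2
  (r (m)) = r(2,) = 0
  (f (r (m)) (r (m))) = f(0, 0) = 3
  q = 0
  m = 2
  (r (m)) = r(2,) = 0
  m = 2
  (r (m)) = r(2,) = 0
  (f (r (m)) (r (m))) = f(0, 0) = 3
  (s (f (r (m)) (r (m))) (q) (f (r (m)) (r (m)))) = s(3, 0, 3) = 3
  q = 0
  m = 2
  (p (q) (m)) = p(0, 2) = 0
  m = 2
  (r (m)) = r(2,) = 0
  m = 2
  (r (m)) = r(2,) = 0
  (k (p (q) (m)) (r (m)) (r (m))) = k(0, 0, 0) = 2
  (r (k (p (q) (m)) (r (m)) (r (m)))) = r(2,) = 0
  q = 0
  m = 2
  (p (q) (m)) = p(0, 2) = 0
  m = 2
  (r (m)) = r(2,) = 0
  m = 2
  m = 2
  (f (m) (m)) = f(2, 2) = 1
  (k (p (q) (m)) (r (m)) (f (m) (m))) = k(0, 0, 1) = 3
  m = 2
  (f (k (p (q) (m)) (r (m)) (f (m) (m))) (m)) = f(3, 2) = 1
  (k (s (f (r (m)) (r (m))) (q) (f (r (m)) (r (m)))) (r (k (p (q) (m)) (r (m)) (r (m)))) (f (k (p (q) (m)) (r (m)) (f (m) (m))) (m))) = k(3, 0, 1) = 2


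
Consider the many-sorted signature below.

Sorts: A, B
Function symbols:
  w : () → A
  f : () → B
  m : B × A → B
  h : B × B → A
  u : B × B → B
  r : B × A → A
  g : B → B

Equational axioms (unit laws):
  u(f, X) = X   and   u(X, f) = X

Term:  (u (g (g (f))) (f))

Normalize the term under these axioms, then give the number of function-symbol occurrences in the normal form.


1. (u (g (g (f))) (f))  →  (g (g (f)))
normal form: (g (g (f)))

size = 3


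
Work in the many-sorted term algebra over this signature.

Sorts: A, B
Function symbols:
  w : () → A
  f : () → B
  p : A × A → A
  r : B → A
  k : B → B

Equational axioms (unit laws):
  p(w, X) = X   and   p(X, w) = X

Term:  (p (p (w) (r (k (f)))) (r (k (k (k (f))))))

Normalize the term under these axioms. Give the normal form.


normal form = (p (r (k (f))) (r (k (k (k (f))))))

1. (p (p (w) (r (k (f)))) (r (k (k (k (f))))))  →  (p (r (k (f))) (r (k (k (k (f))))))


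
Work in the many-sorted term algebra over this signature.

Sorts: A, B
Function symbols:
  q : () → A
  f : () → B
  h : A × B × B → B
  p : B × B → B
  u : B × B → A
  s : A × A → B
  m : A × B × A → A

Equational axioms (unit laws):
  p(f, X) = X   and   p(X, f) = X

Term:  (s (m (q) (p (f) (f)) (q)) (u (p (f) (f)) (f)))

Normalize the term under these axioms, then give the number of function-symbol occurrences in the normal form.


1. (s (m (q) (p (f) (f)) (q)) (u (p (f) (f)) (f)))  →  (s (m (q) (f) (q)) (u (p (f) (f)) (f)))
2. (s (m (q) (f) (q)) (u (p (f) (f)) (f)))  →  (s (m (q) (f) (q)) (u (f) (f)))
normal form: (s (m (q) (f) (q)) (u (f) (f)))

size = 8


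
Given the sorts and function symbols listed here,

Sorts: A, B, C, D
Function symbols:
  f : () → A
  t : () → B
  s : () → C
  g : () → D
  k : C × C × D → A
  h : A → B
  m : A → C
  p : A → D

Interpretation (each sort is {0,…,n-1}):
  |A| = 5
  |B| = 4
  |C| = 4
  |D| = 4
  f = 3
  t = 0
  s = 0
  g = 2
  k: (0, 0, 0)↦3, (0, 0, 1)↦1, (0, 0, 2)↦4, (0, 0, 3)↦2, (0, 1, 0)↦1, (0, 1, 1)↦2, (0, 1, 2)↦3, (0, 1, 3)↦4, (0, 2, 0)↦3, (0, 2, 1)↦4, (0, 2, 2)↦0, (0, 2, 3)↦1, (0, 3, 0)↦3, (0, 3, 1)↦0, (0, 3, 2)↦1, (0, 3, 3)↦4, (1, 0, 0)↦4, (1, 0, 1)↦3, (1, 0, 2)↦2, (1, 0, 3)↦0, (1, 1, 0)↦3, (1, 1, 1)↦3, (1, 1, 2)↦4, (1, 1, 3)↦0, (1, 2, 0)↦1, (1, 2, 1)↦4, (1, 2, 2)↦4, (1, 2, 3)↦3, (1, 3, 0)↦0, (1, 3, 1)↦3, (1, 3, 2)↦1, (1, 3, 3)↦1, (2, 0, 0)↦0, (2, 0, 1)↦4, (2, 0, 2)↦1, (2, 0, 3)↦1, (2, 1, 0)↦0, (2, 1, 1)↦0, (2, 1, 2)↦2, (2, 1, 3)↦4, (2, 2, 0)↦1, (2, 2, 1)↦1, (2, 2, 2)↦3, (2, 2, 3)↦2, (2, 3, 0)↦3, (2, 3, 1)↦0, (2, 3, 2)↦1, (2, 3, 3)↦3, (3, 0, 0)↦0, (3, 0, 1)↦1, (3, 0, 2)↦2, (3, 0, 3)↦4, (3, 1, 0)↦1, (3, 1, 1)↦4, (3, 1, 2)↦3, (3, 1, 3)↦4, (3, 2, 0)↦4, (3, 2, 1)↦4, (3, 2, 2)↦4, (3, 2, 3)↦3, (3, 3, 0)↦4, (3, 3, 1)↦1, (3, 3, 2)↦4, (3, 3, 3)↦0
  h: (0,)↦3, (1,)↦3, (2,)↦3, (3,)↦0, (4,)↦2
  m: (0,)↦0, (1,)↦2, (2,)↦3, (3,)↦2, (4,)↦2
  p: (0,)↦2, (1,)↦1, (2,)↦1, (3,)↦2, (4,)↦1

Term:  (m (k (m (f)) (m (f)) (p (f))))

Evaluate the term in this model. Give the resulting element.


  f = 3
  (m (f)) = m(3,) = 2
  f = 3
  (m (f)) = m(3,) = 2
  f = 3
  (p (f)) = p(3,) = 2
  (k (m (f)) (m (f)) (p (f))) = k(2, 2, 2) = 3
  (m (k (m (f)) (m (f)) (p (f)))) = m(3,) = 2

value = 2


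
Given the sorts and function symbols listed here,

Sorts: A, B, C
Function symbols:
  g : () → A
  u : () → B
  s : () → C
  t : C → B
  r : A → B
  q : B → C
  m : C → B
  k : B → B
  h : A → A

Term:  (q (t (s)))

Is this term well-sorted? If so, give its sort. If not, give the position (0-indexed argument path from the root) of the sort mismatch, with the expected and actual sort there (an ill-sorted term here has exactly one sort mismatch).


    (s) : C
  (t (s)) : B
(q (t (s))) : C

well-sorted; sort = C


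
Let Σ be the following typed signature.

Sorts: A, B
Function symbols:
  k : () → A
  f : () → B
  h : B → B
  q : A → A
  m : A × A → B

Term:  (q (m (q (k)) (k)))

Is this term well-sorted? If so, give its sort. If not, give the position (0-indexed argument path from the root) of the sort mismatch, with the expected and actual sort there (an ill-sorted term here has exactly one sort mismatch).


ill-sorted at position [0]: expected A, got B

      (k) : A
    (q (k)) : A
    (k) : A
  (m (q (k)) (k)) : B
(q (m (q (k)) (k))) : ✗ arg 0 at [0] has sort B, expected A


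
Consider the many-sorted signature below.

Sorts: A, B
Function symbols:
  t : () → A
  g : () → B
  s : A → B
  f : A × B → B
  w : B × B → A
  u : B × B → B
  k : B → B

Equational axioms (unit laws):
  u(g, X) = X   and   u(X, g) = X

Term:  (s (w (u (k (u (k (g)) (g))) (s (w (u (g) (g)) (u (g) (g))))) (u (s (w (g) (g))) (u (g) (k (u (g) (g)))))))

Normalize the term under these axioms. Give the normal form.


normal form = (s (w (u (k (k (g))) (s (w (g) (g)))) (u (s (w (g) (g))) (k (g)))))

1. (s (w (u (k (u (k (g)) (g))) (s (w (u (g) (g)) (u (g) (g))))) (u (s (w (g) (g))) (u (g) (k (u (g) (g)))))))  →  (s (w (u (k (k (g))) (s (w (u (g) (g)) (u (g) (g))))) (u (s (w (g) (g))) (u (g) (k (u (g) (g)))))))
2. (s (w (u (k (k (g))) (s (w (u (g) (g)) (u (g) (g))))) (u (s (w (g) (g))) (u (g) (k (u (g) (g)))))))  →  (s (w (u (k (k (g))) (s (w (g) (u (g) (g))))) (u (s (w (g) (g))) (u (g) (k (u (g) (g)))))))
3. (s (w (u (k (k (g))) (s (w (g) (u (g) (g))))) (u (s (w (g) (g))) (u (g) (k (u (g) (g)))))))  →  (s (w (u (k (k (g))) (s (w (g) (g)))) (u (s (w (g) (g))) (u (g) (k (u (g) (g)))))))
4. (s (w (u (k (k (g))) (s (w (g) (g)))) (u (s (w (g) (g))) (u (g) (k (u (g) (g)))))))  →  (s (w (u (k (k (g))) (s (w (g) (g)))) (u (s (w (g) (g))) (k (u (g) (g))))))
5. (s (w (u (k (k (g))) (s (w (g) (g)))) (u (s (w (g) (g))) (k (u (g) (g))))))  →  (s (w (u (k (k (g))) (s (w (g) (g)))) (u (s (w (g) (g))) (k (g)))))


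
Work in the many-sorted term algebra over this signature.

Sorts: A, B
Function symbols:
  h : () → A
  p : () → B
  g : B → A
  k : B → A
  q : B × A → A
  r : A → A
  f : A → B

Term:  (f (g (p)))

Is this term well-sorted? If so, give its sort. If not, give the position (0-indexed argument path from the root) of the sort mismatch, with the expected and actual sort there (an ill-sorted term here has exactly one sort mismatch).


well-sorted; sort = B

    (p) : B
  (g (p)) : A
(f (g (p))) : B


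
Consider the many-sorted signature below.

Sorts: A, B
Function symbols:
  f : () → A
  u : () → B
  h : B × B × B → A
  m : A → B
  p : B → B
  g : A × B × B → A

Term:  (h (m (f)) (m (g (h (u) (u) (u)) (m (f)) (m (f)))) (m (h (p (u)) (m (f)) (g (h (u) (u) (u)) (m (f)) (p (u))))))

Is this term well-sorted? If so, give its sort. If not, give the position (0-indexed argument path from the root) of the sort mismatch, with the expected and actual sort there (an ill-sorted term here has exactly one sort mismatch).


ill-sorted at position [2, 0, 2]: expected B, got A

    (f) : A
  (m (f)) : B
        (u) : B
        (u) : B
        (u) : B
      (h (u) (u) (u)) : A
        (f) : A
      (m (f)) : B
        (f) : A
      (m (f)) : B
    (g (h (u) (u) (u)) (m (f)) (m (f))) : A
  (m (g (h (u) (u) (u)) (m (f)) (m (f)))) : B
        (u) : B
      (p (u)) : B
        (f) : A
      (m (f)) : B
          (u) : B
          (u) : B
          (u) : B
        (h (u) (u) (u)) : A
          (f) : A
        (m (f)) : B
          (u) : B
        (p (u)) : B
      (g (h (u) (u) (u)) (m (f)) (p (u))) : A
    (h (p (u)) (m (f)) (g (h (u) (u) (u)) (m (f)) (p (u)))) : ✗ arg 2 at [2, 0, 2] has sort A, expected B


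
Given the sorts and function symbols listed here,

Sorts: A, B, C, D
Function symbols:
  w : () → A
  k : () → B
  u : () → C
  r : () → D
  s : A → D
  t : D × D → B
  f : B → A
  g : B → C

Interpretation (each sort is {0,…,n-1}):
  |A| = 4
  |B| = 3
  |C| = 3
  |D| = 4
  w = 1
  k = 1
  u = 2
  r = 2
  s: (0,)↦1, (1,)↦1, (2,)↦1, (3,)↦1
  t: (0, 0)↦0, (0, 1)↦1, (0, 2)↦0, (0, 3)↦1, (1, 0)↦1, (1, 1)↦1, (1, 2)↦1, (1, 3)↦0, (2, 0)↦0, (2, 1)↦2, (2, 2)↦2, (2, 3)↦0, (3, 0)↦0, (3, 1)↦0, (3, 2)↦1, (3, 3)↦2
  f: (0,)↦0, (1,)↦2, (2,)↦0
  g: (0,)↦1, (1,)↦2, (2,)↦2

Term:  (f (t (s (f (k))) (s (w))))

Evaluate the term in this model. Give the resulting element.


value = 2

  k = 1
  (f (k)) = f(1,) = 2
  (s (f (k))) = s(2,) = 1
  w = 1
  (s (w)) = s(1,) = 1
  (t (s (f (k))) (s (w))) = t(1, 1) = 1
  (f (t (s (f (k))) (s (w)))) = f(1,) = 2


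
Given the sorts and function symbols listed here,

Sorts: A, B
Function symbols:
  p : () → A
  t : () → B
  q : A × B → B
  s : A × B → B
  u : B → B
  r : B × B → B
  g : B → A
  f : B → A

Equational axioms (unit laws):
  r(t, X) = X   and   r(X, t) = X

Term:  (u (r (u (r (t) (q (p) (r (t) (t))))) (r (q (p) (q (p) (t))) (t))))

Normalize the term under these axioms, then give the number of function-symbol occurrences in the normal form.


size = 11

1. (u (r (u (r (t) (q (p) (r (t) (t))))) (r (q (p) (q (p) (t))) (t))))  →  (u (r (u (q (p) (r (t) (t)))) (r (q (p) (q (p) (t))) (t))))
2. (u (r (u (q (p) (r (t) (t)))) (r (q (p) (q (p) (t))) (t))))  →  (u (r (u (q (p) (t))) (r (q (p) (q (p) (t))) (t))))
3. (u (r (u (q (p) (t))) (r (q (p) (q (p) (t))) (t))))  →  (u (r (u (q (p) (t))) (q (p) (q (p) (t)))))
normal form: (u (r (u (q (p) (t))) (q (p) (q (p) (t)))))


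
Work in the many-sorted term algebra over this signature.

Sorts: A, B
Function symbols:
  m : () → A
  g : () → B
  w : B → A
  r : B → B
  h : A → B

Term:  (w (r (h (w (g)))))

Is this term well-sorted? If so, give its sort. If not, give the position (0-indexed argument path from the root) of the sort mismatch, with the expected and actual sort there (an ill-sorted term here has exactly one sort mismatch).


well-sorted; sort = A

        (g) : B
      (w (g)) : A
    (h (w (g))) : B
  (r (h (w (g)))) : B
(w (r (h (w (g))))) : A


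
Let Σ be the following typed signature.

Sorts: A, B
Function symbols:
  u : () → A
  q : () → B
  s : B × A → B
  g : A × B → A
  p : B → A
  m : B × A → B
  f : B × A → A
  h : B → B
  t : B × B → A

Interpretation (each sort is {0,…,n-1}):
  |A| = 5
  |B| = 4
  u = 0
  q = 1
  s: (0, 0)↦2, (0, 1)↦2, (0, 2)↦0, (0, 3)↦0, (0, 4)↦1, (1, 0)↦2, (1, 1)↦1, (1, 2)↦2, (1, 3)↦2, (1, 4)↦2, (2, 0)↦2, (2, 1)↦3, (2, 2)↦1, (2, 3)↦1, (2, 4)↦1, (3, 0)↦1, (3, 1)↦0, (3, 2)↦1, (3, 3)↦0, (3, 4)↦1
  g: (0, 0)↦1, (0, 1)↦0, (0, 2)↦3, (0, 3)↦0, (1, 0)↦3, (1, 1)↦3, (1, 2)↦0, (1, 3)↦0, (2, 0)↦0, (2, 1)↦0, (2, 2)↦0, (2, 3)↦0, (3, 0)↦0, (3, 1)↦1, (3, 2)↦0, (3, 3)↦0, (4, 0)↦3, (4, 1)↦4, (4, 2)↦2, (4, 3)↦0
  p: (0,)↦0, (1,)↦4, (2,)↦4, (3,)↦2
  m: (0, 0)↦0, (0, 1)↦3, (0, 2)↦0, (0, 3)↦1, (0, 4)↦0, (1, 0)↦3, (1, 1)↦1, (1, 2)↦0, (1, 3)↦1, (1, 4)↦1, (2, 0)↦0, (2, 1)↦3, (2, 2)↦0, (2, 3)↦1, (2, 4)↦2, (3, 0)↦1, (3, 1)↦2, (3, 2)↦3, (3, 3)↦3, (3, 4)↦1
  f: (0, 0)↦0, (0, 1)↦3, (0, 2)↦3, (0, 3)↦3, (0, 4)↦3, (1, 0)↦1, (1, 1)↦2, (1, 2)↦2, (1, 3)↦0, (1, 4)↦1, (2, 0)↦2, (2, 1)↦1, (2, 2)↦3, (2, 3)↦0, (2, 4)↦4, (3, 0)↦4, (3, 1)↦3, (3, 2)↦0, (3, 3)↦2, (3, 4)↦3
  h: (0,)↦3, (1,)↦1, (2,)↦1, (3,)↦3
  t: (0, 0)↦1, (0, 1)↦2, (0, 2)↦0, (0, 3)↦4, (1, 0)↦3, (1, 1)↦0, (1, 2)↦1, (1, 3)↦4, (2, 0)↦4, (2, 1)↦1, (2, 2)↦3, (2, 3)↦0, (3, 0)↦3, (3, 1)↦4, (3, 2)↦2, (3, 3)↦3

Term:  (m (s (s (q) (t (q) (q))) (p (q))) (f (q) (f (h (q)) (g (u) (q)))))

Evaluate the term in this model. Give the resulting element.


value = 0

  q = 1
  q = 1
  q = 1
  (t (q) (q)) = t(1, 1) = 0
  (s (q) (t (q) (q))) = s(1, 0) = 2
  q = 1
  (p (q)) = p(1,) = 4
  (s (s (q) (t (q) (q))) (p (q))) = s(2, 4) = 1
  q = 1
  q = 1
  (h (q)) = h(1,) = 1
  u = 0
  q = 1
  (g (u) (q)) = g(0, 1) = 0
  (f (h (q)) (g (u) (q))) = f(1, 0) = 1
  (f (q) (f (h (q)) (g (u) (q)))) = f(1, 1) = 2
  (m (s (s (q) (t (q) (q))) (p (q))) (f (q) (f (h (q)) (g (u) (q))))) = m(1, 2) = 0


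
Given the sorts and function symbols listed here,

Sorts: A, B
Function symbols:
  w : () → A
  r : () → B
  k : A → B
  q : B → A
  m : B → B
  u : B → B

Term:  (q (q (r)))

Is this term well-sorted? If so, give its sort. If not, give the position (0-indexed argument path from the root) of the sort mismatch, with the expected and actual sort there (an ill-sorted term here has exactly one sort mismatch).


ill-sorted at position [0]: expected B, got A

    (r) : B
  (q (r)) : A
(q (q (r))) : ✗ arg 0 at [0] has sort A, expected B


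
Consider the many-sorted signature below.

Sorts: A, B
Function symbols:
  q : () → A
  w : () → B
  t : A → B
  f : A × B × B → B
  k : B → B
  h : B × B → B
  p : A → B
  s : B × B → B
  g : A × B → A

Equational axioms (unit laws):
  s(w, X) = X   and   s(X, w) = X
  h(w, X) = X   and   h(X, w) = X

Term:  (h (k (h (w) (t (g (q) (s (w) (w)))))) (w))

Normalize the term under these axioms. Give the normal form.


normal form = (k (t (g (q) (w))))

1. (h (k (h (w) (t (g (q) (s (w) (w)))))) (w))  →  (k (h (w) (t (g (q) (s (w) (w))))))
2. (k (h (w) (t (g (q) (s (w) (w))))))  →  (k (t (g (q) (s (w) (w)))))
3. (k (t (g (q) (s (w) (w)))))  →  (k (t (g (q) (w))))


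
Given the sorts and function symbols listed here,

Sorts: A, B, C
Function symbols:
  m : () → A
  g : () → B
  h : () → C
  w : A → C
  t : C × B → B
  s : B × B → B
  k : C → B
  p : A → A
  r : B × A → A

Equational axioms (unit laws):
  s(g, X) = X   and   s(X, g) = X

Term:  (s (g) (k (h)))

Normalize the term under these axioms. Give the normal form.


normal form = (k (h))

1. (s (g) (k (h)))  →  (k (h))


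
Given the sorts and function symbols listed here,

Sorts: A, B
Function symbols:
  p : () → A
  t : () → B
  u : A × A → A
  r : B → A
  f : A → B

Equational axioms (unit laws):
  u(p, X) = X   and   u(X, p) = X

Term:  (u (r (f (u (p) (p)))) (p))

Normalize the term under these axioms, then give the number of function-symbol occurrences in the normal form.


1. (u (r (f (u (p) (p)))) (p))  →  (r (f (u (p) (p))))
2. (r (f (u (p) (p))))  →  (r (f (p)))
normal form: (r (f (p)))

size = 3


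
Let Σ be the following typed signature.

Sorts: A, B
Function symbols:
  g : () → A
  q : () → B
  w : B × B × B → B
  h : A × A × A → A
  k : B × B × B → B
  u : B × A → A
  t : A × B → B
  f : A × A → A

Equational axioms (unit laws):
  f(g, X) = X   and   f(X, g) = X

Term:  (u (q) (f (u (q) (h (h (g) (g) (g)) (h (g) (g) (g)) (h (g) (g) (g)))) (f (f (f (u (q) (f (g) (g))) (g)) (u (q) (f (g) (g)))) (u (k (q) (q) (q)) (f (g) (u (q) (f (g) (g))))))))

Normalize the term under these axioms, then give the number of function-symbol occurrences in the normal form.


1. (u (q) (f (u (q) (h (h (g) (g) (g)) (h (g) (g) (g)) (h (g) (g) (g)))) (f (f (f (u (q) (f (g) (g))) (g)) (u (q) (f (g) (g)))) (u (k (q) (q) (q)) (f (g) (u (q) (f (g) (g))))))))  →  (u (q) (f (u (q) (h (h (g) (g) (g)) (h (g) (g) (g)) (h (g) (g) (g)))) (f (f (u (q) (f (g) (g))) (u (q) (f (g) (g)))) (u (k (q) (q) (q)) (f (g) (u (q) (f (g) (g))))))))
2. (u (q) (f (u (q) (h (h (g) (g) (g)) (h (g) (g) (g)) (h (g) (g) (g)))) (f (f (u (q) (f (g) (g))) (u (q) (f (g) (g)))) (u (k (q) (q) (q)) (f (g) (u (q) (f (g) (g))))))))  →  (u (q) (f (u (q) (h (h (g) (g) (g)) (h (g) (g) (g)) (h (g) (g) (g)))) (f (f (u (q) (g)) (u (q) (f (g) (g)))) (u (k (q) (q) (q)) (f (g) (u (q) (f (g) (g))))))))
3. (u (q) (f (u (q) (h (h (g) (g) (g)) (h (g) (g) (g)) (h (g) (g) (g)))) (f (f (u (q) (g)) (u (q) (f (g) (g)))) (u (k (q) (q) (q)) (f (g) (u (q) (f (g) (g))))))))  →  (u (q) (f (u (q) (h (h (g) (g) (g)) (h (g) (g) (g)) (h (g) (g) (g)))) (f (f (u (q) (g)) (u (q) (g))) (u (k (q) (q) (q)) (f (g) (u (q) (f (g) (g))))))))
4. (u (q) (f (u (q) (h (h (g) (g) (g)) (h (g) (g) (g)) (h (g) (g) (g)))) (f (f (u (q) (g)) (u (q) (g))) (u (k (q) (q) (q)) (f (g) (u (q) (f (g) (g))))))))  →  (u (q) (f (u (q) (h (h (g) (g) (g)) (h (g) (g) (g)) (h (g) (g) (g)))) (f (f (u (q) (g)) (u (q) (g))) (u (k (q) (q) (q)) (u (q) (f (g) (g)))))))
5. (u (q) (f (u (q) (h (h (g) (g) (g)) (h (g) (g) (g)) (h (g) (g) (g)))) (f (f (u (q) (g)) (u (q) (g))) (u (k (q) (q) (q)) (u (q) (f (g) (g)))))))  →  (u (q) (f (u (q) (h (h (g) (g) (g)) (h (g) (g) (g)) (h (g) (g) (g)))) (f (f (u (q) (g)) (u (q) (g))) (u (k (q) (q) (q)) (u (q) (g))))))
normal form: (u (q) (f (u (q) (h (h (g) (g) (g)) (h (g) (g) (g)) (h (g) (g) (g)))) (f (f (u (q) (g)) (u (q) (g))) (u (k (q) (q) (q)) (u (q) (g))))))

size = 34


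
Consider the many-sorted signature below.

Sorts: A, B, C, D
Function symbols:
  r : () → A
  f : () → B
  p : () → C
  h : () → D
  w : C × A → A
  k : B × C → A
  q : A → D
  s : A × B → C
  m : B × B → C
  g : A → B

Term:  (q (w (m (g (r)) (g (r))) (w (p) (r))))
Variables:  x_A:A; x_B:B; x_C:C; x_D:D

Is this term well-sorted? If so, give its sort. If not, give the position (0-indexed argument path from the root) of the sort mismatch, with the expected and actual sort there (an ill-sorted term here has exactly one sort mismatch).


well-sorted; sort = D

        (r) : A
      (g (r)) : B
        (r) : A
      (g (r)) : B
    (m (g (r)) (g (r))) : C
      (p) : C
      (r) : A
    (w (p) (r)) : A
  (w (m (g (r)) (g (r))) (w (p) (r))) : A
(q (w (m (g (r)) (g (r))) (w (p) (r)))) : D


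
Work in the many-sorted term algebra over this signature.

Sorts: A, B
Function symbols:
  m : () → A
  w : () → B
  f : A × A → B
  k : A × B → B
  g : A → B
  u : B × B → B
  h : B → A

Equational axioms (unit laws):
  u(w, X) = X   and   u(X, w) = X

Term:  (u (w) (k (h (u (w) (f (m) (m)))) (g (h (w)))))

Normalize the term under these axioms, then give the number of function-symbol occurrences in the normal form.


size = 8

1. (u (w) (k (h (u (w) (f (m) (m)))) (g (h (w)))))  →  (k (h (u (w) (f (m) (m)))) (g (h (w))))
2. (k (h (u (w) (f (m) (m)))) (g (h (w))))  →  (k (h (f (m) (m))) (g (h (w))))
normal form: (k (h (f (m) (m))) (g (h (w))))


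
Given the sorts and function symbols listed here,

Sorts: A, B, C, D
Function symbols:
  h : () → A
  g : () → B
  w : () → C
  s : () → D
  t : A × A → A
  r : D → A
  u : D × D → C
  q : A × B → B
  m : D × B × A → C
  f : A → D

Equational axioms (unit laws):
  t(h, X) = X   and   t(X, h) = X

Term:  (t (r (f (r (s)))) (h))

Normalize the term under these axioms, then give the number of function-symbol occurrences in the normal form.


1. (t (r (f (r (s)))) (h))  →  (r (f (r (s))))
normal form: (r (f (r (s))))

size = 4


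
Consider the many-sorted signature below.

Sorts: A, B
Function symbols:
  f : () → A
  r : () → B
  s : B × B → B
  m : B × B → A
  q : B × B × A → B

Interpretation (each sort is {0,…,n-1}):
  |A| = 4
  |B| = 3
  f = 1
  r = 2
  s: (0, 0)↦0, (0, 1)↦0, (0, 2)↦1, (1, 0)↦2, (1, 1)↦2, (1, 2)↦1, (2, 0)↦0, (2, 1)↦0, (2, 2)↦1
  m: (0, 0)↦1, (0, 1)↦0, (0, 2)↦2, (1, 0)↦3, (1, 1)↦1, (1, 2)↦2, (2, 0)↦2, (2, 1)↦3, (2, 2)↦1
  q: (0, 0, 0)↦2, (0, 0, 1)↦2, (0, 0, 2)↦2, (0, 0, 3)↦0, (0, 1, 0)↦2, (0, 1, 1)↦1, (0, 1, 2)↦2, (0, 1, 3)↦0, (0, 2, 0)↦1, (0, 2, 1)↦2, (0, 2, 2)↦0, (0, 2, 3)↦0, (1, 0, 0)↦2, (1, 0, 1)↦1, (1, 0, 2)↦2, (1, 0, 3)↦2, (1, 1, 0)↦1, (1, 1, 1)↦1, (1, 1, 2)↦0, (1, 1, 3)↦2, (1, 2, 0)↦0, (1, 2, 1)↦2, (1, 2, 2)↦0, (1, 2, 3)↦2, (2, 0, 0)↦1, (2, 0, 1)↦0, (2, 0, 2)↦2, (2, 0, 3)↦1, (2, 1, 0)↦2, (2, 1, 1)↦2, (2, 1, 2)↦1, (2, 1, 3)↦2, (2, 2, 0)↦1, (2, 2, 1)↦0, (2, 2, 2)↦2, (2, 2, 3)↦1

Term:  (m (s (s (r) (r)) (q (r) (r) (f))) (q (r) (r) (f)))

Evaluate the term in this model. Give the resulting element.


  r = 2
  r = 2
  (s (r) (r)) = s(2, 2) = 1
  r = 2
  r = 2
  f = 1
  (q (r) (r) (f)) = q(2, 2, 1) = 0
  (s (s (r) (r)) (q (r) (r) (f))) = s(1, 0) = 2
  r = 2
  r = 2
  f = 1
  (q (r) (r) (f)) = q(2, 2, 1) = 0
  (m (s (s (r) (r)) (q (r) (r) (f))) (q (r) (r) (f))) = m(2, 0) = 2

value = 2


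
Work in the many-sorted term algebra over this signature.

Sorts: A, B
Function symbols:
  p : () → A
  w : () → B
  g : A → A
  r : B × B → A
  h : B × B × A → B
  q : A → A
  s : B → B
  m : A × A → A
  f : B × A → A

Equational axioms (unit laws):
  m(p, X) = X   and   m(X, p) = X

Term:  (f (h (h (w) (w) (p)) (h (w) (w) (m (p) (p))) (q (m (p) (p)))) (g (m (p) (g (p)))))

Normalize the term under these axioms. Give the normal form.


1. (f (h (h (w) (w) (p)) (h (w) (w) (m (p) (p))) (q (m (p) (p)))) (g (m (p) (g (p)))))  →  (f (h (h (w) (w) (p)) (h (w) (w) (p)) (q (m (p) (p)))) (g (m (p) (g (p)))))
2. (f (h (h (w) (w) (p)) (h (w) (w) (p)) (q (m (p) (p)))) (g (m (p) (g (p)))))  →  (f (h (h (w) (w) (p)) (h (w) (w) (p)) (q (p))) (g (m (p) (g (p)))))
3. (f (h (h (w) (w) (p)) (h (w) (w) (p)) (q (p))) (g (m (p) (g (p)))))  →  (f (h (h (w) (w) (p)) (h (w) (w) (p)) (q (p))) (g (g (p))))

normal form = (f (h (h (w) (w) (p)) (h (w) (w) (p)) (q (p))) (g (g (p))))


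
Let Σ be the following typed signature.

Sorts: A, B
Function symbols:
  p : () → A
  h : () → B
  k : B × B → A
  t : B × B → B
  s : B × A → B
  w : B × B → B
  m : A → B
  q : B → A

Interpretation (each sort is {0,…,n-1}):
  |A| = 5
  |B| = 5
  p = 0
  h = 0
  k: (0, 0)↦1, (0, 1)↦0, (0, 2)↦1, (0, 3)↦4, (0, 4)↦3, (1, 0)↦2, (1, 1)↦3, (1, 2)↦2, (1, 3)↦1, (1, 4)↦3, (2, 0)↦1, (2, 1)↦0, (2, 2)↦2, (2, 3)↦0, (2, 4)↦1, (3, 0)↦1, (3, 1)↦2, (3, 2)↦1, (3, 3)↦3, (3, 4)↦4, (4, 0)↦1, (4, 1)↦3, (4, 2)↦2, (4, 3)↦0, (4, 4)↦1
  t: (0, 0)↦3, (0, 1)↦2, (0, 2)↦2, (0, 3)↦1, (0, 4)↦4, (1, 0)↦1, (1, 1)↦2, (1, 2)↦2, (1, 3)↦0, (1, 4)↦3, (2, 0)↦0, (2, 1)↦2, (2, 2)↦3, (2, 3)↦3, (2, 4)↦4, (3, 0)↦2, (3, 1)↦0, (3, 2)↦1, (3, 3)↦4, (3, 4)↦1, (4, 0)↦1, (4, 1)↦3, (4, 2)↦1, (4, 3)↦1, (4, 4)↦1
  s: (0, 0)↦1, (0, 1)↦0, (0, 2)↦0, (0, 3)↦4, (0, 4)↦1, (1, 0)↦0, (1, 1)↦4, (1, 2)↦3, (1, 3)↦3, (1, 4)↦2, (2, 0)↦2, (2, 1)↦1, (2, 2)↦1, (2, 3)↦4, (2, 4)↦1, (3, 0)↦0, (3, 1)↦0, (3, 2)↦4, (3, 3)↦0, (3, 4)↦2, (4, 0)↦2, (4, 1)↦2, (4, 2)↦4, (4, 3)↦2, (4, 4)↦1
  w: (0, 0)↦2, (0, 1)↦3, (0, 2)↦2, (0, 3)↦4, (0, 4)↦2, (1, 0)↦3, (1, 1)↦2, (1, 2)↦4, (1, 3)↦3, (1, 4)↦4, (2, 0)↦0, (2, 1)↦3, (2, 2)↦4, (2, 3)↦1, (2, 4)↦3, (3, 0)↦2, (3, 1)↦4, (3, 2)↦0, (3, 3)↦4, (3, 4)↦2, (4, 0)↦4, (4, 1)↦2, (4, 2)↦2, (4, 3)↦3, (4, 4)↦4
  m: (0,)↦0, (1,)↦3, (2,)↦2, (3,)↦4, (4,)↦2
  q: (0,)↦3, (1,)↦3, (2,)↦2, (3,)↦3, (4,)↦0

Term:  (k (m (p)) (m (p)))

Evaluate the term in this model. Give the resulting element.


  p = 0
  (m (p)) = m(0,) = 0
  p = 0
  (m (p)) = m(0,) = 0
  (k (m (p)) (m (p))) = k(0, 0) = 1

value = 1


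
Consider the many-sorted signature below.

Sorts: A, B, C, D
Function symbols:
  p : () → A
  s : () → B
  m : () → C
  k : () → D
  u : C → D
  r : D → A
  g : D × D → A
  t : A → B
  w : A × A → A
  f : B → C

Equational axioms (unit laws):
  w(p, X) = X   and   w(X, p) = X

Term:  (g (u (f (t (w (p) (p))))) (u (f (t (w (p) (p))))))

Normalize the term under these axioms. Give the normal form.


normal form = (g (u (f (t (p)))) (u (f (t (p)))))

1. (g (u (f (t (w (p) (p))))) (u (f (t (w (p) (p))))))  →  (g (u (f (t (p)))) (u (f (t (w (p) (p))))))
2. (g (u (f (t (p)))) (u (f (t (w (p) (p))))))  →  (g (u (f (t (p)))) (u (f (t (p)))))


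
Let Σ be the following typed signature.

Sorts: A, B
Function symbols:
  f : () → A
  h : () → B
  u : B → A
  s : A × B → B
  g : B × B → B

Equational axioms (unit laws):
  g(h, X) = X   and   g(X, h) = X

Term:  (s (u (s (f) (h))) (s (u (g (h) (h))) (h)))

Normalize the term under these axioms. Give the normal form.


1. (s (u (s (f) (h))) (s (u (g (h) (h))) (h)))  →  (s (u (s (f) (h))) (s (u (h)) (h)))

normal form = (s (u (s (f) (h))) (s (u (h)) (h)))


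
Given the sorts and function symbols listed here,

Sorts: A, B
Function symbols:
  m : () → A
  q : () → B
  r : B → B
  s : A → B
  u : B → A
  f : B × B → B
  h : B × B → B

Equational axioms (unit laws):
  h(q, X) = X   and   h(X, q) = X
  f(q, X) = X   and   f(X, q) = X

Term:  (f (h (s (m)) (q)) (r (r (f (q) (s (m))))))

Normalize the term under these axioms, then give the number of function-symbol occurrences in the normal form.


1. (f (h (s (m)) (q)) (r (r (f (q) (s (m))))))  →  (f (s (m)) (r (r (f (q) (s (m))))))
2. (f (s (m)) (r (r (f (q) (s (m))))))  →  (f (s (m)) (r (r (s (m)))))
normal form: (f (s (m)) (r (r (s (m)))))

size = 7


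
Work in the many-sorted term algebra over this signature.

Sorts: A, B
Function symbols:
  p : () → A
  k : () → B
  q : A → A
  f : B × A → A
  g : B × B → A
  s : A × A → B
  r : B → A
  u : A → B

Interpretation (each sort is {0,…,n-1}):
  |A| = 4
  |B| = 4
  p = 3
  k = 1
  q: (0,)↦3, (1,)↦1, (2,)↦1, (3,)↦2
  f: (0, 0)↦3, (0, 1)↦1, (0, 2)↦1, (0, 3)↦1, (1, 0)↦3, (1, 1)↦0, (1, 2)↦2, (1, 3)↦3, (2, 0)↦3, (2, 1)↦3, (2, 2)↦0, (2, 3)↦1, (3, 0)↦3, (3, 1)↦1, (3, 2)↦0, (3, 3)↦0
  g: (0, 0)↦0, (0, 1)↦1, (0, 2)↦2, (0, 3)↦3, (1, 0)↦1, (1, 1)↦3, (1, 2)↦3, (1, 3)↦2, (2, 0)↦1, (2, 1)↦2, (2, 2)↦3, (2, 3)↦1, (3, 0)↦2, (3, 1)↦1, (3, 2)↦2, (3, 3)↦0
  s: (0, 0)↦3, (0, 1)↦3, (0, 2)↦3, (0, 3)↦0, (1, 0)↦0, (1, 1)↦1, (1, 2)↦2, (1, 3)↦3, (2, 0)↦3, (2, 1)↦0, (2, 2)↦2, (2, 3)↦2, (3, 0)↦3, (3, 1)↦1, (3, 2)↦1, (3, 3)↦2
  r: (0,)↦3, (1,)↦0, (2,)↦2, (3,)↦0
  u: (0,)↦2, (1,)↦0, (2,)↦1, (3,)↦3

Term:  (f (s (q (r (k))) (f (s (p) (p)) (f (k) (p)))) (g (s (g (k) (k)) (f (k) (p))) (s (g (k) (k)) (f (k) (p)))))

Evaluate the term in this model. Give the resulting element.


  k = 1
  (r (k)) = r(1,) = 0
  (q (r (k))) = q(0,) = 3
  p = 3
  p = 3
  (s (p) (p)) = s(3, 3) = 2
  k = 1
  p = 3
  (f (k) (p)) = f(1, 3) = 3
  (f (s (p) (p)) (f (k) (p))) = f(2, 3) = 1
  (s (q (r (k))) (f (s (p) (p)) (f (k) (p)))) = s(3, 1) = 1
  k = 1
  k = 1
  (g (k) (k)) = g(1, 1) = 3
  k = 1
  p = 3
  (f (k) (p)) = f(1, 3) = 3
  (s (g (k) (k)) (f (k) (p))) = s(3, 3) = 2
  k = 1
  k = 1
  (g (k) (k)) = g(1, 1) = 3
  k = 1
  p = 3
  (f (k) (p)) = f(1, 3) = 3
  (s (g (k) (k)) (f (k) (p))) = s(3, 3) = 2
  (g (s (g (k) (k)) (f (k) (p))) (s (g (k) (k)) (f (k) (p)))) = g(2, 2) = 3
  (f (s (q (r (k))) (f (s (p) (p)) (f (k) (p)))) (g (s (g (k) (k)) (f (k) (p))) (s (g (k) (k)) (f (k) (p))))) = f(1, 3) = 3

value = 3


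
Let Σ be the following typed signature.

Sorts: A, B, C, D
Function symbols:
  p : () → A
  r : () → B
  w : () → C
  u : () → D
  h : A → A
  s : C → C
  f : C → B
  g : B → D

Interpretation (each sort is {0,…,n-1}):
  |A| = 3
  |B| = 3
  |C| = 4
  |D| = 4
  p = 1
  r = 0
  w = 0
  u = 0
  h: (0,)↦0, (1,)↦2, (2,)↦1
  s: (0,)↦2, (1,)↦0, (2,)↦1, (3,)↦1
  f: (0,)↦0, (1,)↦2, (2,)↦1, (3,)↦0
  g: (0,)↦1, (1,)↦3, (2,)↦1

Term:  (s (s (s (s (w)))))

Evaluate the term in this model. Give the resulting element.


value = 2

  w = 0
  (s (w)) = s(0,) = 2
  (s (s (w))) = s(2,) = 1
  (s (s (s (w)))) = s(1,) = 0
  (s (s (s (s (w))))) = s(0,) = 2


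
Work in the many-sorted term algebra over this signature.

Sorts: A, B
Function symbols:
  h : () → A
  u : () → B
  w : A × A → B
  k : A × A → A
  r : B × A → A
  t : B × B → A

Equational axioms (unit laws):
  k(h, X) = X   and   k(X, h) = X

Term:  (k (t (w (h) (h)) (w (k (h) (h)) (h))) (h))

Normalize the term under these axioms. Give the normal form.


normal form = (t (w (h) (h)) (w (h) (h)))

1. (k (t (w (h) (h)) (w (k (h) (h)) (h))) (h))  →  (t (w (h) (h)) (w (k (h) (h)) (h)))
2. (t (w (h) (h)) (w (k (h) (h)) (h)))  →  (t (w (h) (h)) (w (h) (h)))


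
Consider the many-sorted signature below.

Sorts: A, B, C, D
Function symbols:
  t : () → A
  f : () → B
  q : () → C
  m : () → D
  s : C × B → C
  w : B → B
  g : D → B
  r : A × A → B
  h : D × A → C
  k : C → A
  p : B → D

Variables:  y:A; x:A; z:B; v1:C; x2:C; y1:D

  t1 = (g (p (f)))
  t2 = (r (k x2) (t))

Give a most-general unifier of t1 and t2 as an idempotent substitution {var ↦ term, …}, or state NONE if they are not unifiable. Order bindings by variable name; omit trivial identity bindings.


NONE (not unifiable)

head clash or occurs-check failure — not unifiable


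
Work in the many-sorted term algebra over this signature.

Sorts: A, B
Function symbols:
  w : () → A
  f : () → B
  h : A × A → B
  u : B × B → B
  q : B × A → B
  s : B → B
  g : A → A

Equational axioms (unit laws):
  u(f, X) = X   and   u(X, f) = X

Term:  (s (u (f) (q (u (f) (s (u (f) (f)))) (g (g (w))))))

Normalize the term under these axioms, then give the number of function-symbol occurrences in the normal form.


size = 7

1. (s (u (f) (q (u (f) (s (u (f) (f)))) (g (g (w))))))  →  (s (q (u (f) (s (u (f) (f)))) (g (g (w)))))
2. (s (q (u (f) (s (u (f) (f)))) (g (g (w)))))  →  (s (q (s (u (f) (f))) (g (g (w)))))
3. (s (q (s (u (f) (f))) (g (g (w)))))  →  (s (q (s (f)) (g (g (w)))))
normal form: (s (q (s (f)) (g (g (w)))))


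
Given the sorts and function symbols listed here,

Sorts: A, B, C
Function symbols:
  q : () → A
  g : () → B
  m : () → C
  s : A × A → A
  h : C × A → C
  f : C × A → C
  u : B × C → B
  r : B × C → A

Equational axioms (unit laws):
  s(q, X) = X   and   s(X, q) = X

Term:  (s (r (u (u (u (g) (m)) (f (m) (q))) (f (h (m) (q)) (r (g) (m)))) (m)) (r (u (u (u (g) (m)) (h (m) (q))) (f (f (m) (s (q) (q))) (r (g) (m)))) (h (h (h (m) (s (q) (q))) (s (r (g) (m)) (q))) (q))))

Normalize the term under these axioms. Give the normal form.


normal form = (s (r (u (u (u (g) (m)) (f (m) (q))) (f (h (m) (q)) (r (g) (m)))) (m)) (r (u (u (u (g) (m)) (h (m) (q))) (f (f (m) (q)) (r (g) (m)))) (h (h (h (m) (q)) (r (g) (m))) (q))))

1. (s (r (u (u (u (g) (m)) (f (m) (q))) (f (h (m) (q)) (r (g) (m)))) (m)) (r (u (u (u (g) (m)) (h (m) (q))) (f (f (m) (s (q) (q))) (r (g) (m)))) (h (h (h (m) (s (q) (q))) (s (r (g) (m)) (q))) (q))))  →  (s (r (u (u (u (g) (m)) (f (m) (q))) (f (h (m) (q)) (r (g) (m)))) (m)) (r (u (u (u (g) (m)) (h (m) (q))) (f (f (m) (q)) (r (g) (m)))) (h (h (h (m) (s (q) (q))) (s (r (g) (m)) (q))) (q))))
2. (s (r (u (u (u (g) (m)) (f (m) (q))) (f (h (m) (q)) (r (g) (m)))) (m)) (r (u (u (u (g) (m)) (h (m) (q))) (f (f (m) (q)) (r (g) (m)))) (h (h (h (m) (s (q) (q))) (s (r (g) (m)) (q))) (q))))  →  (s (r (u (u (u (g) (m)) (f (m) (q))) (f (h (m) (q)) (r (g) (m)))) (m)) (r (u (u (u (g) (m)) (h (m) (q))) (f (f (m) (q)) (r (g) (m)))) (h (h (h (m) (q)) (s (r (g) (m)) (q))) (q))))
3. (s (r (u (u (u (g) (m)) (f (m) (q))) (f (h (m) (q)) (r (g) (m)))) (m)) (r (u (u (u (g) (m)) (h (m) (q))) (f (f (m) (q)) (r (g) (m)))) (h (h (h (m) (q)) (s (r (g) (m)) (q))) (q))))  →  (s (r (u (u (u (g) (m)) (f (m) (q))) (f (h (m) (q)) (r (g) (m)))) (m)) (r (u (u (u (g) (m)) (h (m) (q))) (f (f (m) (q)) (r (g) (m)))) (h (h (h (m) (q)) (r (g) (m))) (q))))


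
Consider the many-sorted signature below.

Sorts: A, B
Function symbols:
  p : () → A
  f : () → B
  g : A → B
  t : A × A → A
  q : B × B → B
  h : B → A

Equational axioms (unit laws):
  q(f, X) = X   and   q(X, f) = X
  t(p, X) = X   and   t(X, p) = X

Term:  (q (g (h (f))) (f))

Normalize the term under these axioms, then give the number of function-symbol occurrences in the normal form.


size = 3

1. (q (g (h (f))) (f))  →  (g (h (f)))
normal form: (g (h (f)))


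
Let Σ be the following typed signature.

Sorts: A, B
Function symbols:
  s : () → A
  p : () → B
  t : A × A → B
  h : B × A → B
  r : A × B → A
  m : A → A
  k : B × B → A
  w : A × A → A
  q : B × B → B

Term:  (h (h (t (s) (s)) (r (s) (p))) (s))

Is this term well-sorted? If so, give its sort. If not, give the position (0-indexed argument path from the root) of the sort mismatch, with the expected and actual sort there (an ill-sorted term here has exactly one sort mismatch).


well-sorted; sort = B

      (s) : A
      (s) : A
    (t (s) (s)) : B
      (s) : A
      (p) : B
    (r (s) (p)) : A
  (h (t (s) (s)) (r (s) (p))) : B
  (s) : A
(h (h (t (s) (s)) (r (s) (p))) (s)) : B


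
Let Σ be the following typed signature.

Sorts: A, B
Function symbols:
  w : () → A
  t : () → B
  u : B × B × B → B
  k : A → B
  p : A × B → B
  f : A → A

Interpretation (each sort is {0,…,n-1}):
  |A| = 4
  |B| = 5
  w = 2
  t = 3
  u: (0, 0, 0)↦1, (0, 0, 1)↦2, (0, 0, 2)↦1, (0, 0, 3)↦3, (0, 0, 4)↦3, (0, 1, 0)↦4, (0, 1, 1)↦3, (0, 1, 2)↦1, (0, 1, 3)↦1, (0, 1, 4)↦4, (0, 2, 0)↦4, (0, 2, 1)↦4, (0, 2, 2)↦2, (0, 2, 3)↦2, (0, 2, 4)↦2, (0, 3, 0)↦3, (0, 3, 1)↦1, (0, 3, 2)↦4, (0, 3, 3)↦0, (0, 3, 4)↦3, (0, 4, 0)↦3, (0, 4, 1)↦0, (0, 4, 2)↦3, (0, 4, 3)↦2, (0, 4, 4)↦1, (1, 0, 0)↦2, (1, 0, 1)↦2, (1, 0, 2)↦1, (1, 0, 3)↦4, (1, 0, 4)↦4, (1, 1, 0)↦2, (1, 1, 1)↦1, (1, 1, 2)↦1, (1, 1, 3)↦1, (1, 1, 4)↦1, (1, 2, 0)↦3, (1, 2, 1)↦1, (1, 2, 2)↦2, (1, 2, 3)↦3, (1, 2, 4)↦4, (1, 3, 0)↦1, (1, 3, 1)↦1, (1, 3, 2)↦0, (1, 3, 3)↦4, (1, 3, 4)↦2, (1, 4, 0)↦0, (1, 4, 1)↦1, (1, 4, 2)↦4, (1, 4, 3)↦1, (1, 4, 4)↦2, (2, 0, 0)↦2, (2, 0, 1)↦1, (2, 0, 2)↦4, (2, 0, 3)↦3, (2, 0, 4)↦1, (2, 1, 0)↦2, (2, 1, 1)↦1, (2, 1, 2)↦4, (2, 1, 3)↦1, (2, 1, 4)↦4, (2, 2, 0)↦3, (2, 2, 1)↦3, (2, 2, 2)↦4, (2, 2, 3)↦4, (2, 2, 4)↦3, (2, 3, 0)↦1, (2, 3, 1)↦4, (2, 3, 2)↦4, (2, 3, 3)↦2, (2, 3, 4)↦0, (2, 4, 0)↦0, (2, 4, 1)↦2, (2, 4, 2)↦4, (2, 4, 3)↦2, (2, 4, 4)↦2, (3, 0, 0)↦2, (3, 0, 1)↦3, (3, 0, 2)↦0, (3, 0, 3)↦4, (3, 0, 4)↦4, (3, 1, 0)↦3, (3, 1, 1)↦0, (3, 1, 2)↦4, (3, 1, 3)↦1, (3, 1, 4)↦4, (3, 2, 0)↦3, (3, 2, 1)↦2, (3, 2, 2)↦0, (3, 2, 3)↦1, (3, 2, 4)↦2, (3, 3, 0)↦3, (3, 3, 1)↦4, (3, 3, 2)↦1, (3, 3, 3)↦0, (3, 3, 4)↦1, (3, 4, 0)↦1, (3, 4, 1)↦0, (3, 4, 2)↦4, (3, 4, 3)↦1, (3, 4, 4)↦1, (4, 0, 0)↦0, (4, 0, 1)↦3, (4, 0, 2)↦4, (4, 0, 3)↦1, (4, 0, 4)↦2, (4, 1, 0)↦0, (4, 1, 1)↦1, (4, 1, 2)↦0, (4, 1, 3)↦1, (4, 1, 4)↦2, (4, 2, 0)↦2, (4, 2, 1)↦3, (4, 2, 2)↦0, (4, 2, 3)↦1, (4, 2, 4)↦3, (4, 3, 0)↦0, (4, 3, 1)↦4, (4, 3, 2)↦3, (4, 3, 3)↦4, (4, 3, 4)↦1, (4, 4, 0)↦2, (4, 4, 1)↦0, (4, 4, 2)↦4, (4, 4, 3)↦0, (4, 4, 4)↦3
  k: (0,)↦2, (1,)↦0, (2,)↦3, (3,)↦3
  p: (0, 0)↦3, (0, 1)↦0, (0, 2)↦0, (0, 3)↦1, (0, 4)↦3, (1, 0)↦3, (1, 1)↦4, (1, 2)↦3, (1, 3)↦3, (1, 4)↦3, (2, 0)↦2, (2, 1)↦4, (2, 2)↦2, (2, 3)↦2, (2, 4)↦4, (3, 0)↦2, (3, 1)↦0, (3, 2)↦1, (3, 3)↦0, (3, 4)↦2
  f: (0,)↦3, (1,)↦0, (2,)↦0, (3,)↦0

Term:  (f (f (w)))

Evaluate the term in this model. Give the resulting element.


value = 3

  w = 2
  (f (w)) = f(2,) = 0
  (f (f (w))) = f(0,) = 3
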